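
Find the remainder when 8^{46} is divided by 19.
By Fermat: 8^{18} ≡ 1 (mod 19). 46 = 2×18 + 10. So 8^{46} ≡ 8^{10} ≡ 11 (mod 19)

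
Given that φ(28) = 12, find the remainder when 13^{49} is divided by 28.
By Euler: 13^{12} ≡ 1 mod 28 since gcd(13, 28) = 1. 49 = 4×12 + 1. So 13^{49} ≡ 13^{1} ≡ 13 mod 28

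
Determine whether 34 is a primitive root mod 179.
ord_179(34) divides 178. For each prime q|178: 34^{89}≡178, 34^{2}≡82, none ≡ 1. So 34 has order 178 and is a primitive root mod 179.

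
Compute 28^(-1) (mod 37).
Since 37 is prime, by Fermat 28^(-1) ≡ 28^{35} ≡ 4 (mod 37). Verify: 28 × 4 = 112 ≡ 1 (mod 37)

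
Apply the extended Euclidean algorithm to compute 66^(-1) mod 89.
Extended GCD: 66(-31) + 89(23) = 1. So 66^(-1) ≡ -31 ≡ 58 (mod 89). Verify: 66 × 58 = 3828 ≡ 1 (mod 89)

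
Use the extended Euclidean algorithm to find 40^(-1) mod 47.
Extended GCD: 40(20) + 47(-17) = 1. So 40^(-1) ≡ 20 (mod 47). Verify: 40 × 20 = 800 ≡ 1 (mod 47)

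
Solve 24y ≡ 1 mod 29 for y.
Since 29 is prime, by Fermat 24^(-1) ≡ 24^{27} ≡ 23 mod 29. Verify: 24 × 23 = 552 ≡ 1 mod 29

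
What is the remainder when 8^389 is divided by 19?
Using Fermat: 8^{18} ≡ 1 (mod 19). 389 ≡ 11 (mod 18). So 8^{389} ≡ 8^{11} ≡ 12 (mod 19)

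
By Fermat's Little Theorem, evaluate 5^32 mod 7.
By Fermat: 5^{6} ≡ 1 (mod 7). 32 = 5×6 + 2. So 5^{32} ≡ 5^{2} ≡ 4 (mod 7)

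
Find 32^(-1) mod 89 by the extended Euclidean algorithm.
Extended GCD: 32(-25) + 89(9) = 1. So 32^(-1) ≡ -25 ≡ 64 mod 89. Verify: 32 × 64 = 2048 ≡ 1 mod 89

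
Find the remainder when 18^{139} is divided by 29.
By Fermat: 18^{28} ≡ 1 mod 29. 139 = 4×28 + 27. So 18^{139} ≡ 18^{27} ≡ 21 mod 29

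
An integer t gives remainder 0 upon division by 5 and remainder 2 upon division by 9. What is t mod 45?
M = 5 × 9 = 45. M₁ = 9, y₁ ≡ 4 mod 5. M₂ = 5, y₂ ≡ 2 mod 9. t = 0×9×4 + 2×5×2 ≡ 20 mod 45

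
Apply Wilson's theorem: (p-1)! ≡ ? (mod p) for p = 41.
By Wilson's theorem, (40)! ≡ -1 ≡ 40 mod 41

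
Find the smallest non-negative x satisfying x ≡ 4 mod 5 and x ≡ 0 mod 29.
M = 5 × 29 = 145. M₁ = 29, y₁ ≡ 4 mod 5. M₂ = 5, y₂ ≡ 6 mod 29. x = 4×29×4 + 0×5×6 ≡ 29 mod 145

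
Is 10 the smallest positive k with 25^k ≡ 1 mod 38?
Powers of 25 mod 38: 25^1≡25, 25^2≡17, 25^3≡7, 25^4≡23, 25^5≡5, 25^6≡11, 25^7≡9, 25^8≡35, 25^9≡1. Already 25^9≡1, so the order is 9 < 10. No, the actual order is 9.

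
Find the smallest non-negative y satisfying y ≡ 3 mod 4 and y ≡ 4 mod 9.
M = 4 × 9 = 36. M₁ = 9, y₁ ≡ 1 mod 4. M₂ = 4, y₂ ≡ 7 mod 9. y = 3×9×1 + 4×4×7 ≡ 31 mod 36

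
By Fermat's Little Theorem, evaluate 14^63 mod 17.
By Fermat: 14^{16} ≡ 1 mod 17. 63 = 3×16 + 15. So 14^{63} ≡ 14^{15} ≡ 11 mod 17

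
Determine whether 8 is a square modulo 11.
By Euler's criterion: 8^{5} ≡ 10 (mod 11). Since this equals -1 (≡ 10), 8 is not a QR.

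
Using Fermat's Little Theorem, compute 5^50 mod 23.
By Fermat: 5^{22} ≡ 1 (mod 23). 50 = 2×22 + 6. So 5^{50} ≡ 5^{6} ≡ 8 (mod 23)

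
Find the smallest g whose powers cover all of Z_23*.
g = 5. For each prime q|22: 5^{11}≡22, 5^{2}≡2, none ≡ 1, so ord_23(5) = 22 and 5 is a primitive root.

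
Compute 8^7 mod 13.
By repeated squaring mod 13: 8^{1}≡8, 8^{2}≡12, 8^{4}≡1. Then 8^{7} = 8^{4+2+1} ≡ 1 × 12 × 8 ≡ 5 mod 13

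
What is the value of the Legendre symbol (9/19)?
(9/19) = 9^{9} mod 19 = 1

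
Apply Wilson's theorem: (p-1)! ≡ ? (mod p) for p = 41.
By Wilson's theorem, (40)! ≡ -1 ≡ 40 (mod 41)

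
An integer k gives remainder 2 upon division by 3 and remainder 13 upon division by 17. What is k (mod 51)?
M = 3 × 17 = 51. M₁ = 17, y₁ ≡ 2 (mod 3). M₂ = 3, y₂ ≡ 6 (mod 17). k = 2×17×2 + 13×3×6 ≡ 47 (mod 51)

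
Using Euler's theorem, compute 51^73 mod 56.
By Euler: 51^{24} ≡ 1 mod 56 since gcd(51, 56) = 1. 73 = 3×24 + 1. So 51^{73} ≡ 51^{1} ≡ 51 mod 56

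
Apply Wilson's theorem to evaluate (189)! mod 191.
(190)! = (189)! × (190) ≡ -1 mod 191. So (189)! ≡ -1 × (190)^(-1) ≡ (-1)×(-1) = 1 mod 191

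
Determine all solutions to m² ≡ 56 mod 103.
The square roots of 56 mod 103 are 46 and 57. Verify: 46² = 2116 ≡ 56 mod 103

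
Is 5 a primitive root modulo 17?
ord_17(5) divides 16. For each prime q|16: 5^{8}≡16, none ≡ 1. So 5 has order 16 and is a primitive root mod 17.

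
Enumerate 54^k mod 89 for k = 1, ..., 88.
54^1, 54^2, ..., 54^{88} mod 89: [54, 68, 23, 85, 51, 84, 86, 16, 63, 20, 12, 25, 15, 9, 41, 78, 29, 53, 14, 44, 62, 55, 33, 2, 19, 47, 46, 81, 13, 79, 83, 32, 37, 40, 24, 50, 30, 18, 82, 67, 58, 17, 28, 88, 35, 21, 66, 4, 38, 5, 3, 73, 26, 69, 77, 64, 74, 80, 48, 11, 60, 36, 75, 45, 27, 34, 56, 87, 70, 42, 43, 8, 76, 10, 6, 57, 52, 49, 65, 39, 59, 71, 7, 22, 31, 72, 61, 1]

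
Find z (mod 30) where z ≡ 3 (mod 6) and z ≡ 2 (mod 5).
M = 6 × 5 = 30. M₁ = 5, y₁ ≡ 5 (mod 6). M₂ = 6, y₂ ≡ 1 (mod 5). z = 3×5×5 + 2×6×1 ≡ 27 (mod 30)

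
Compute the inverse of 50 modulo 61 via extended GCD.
Extended GCD: 50(11) + 61(-9) = 1. So 50^(-1) ≡ 11 (mod 61). Verify: 50 × 11 = 550 ≡ 1 (mod 61)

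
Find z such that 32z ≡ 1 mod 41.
Since 41 is prime, by Fermat 32^(-1) ≡ 32^{39} ≡ 9 mod 41. Verify: 32 × 9 = 288 ≡ 1 mod 41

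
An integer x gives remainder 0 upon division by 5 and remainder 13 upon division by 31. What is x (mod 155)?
M = 5 × 31 = 155. M₁ = 31, y₁ ≡ 1 (mod 5). M₂ = 5, y₂ ≡ 25 (mod 31). x = 0×31×1 + 13×5×25 ≡ 75 (mod 155)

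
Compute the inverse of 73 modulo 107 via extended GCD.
Extended GCD: 73(22) + 107(-15) = 1. So 73^(-1) ≡ 22 (mod 107). Verify: 73 × 22 = 1606 ≡ 1 (mod 107)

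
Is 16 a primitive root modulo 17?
16^{2} ≡ 1 (mod 17) and 2 < 16, so ord_17(16) = 2 ≠ 16 and 16 is not a primitive root.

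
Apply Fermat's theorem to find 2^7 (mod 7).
By Fermat: 2^{6} ≡ 1 (mod 7). So 2^{7} = 2^{6} · 2^{1} ≡ 2^{1} ≡ 2 (mod 7)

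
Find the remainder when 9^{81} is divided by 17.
By Fermat: 9^{16} ≡ 1 mod 17. 81 = 5×16 + 1. So 9^{81} ≡ 9^{1} ≡ 9 mod 17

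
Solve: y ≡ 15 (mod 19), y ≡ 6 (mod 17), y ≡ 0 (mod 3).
M = 19 × 17 × 3 = 969. M₁ = 51, y₁ ≡ 3 (mod 19). M₂ = 57, y₂ ≡ 3 (mod 17). M₃ = 323, y₃ ≡ 2 (mod 3). y = 15×51×3 + 6×57×3 + 0×323×2 ≡ 414 (mod 969)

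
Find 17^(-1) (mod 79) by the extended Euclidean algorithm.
Extended GCD: 17(14) + 79(-3) = 1. So 17^(-1) ≡ 14 (mod 79). Verify: 17 × 14 = 238 ≡ 1 (mod 79)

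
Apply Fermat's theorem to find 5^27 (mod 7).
By Fermat: 5^{6} ≡ 1 (mod 7). 27 = 4×6 + 3. So 5^{27} ≡ 5^{3} ≡ 6 (mod 7)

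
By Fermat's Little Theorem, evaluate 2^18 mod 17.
By Fermat: 2^{16} ≡ 1 (mod 17). So 2^{18} = 2^{16} · 2^{2} ≡ 2^{2} ≡ 4 (mod 17)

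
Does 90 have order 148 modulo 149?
ord_149(90) divides 148. For each prime q|148: 90^{74}≡148, 90^{4}≡85, none ≡ 1. So 90 has order 148 and is a primitive root mod 149.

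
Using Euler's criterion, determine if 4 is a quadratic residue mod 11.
By Euler's criterion: 4^{5} ≡ 1 mod 11. Since this equals 1, 4 is a QR.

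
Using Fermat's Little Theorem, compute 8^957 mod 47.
By Fermat: 8^{46} ≡ 1 (mod 47). 957 ≡ 37 (mod 46). So 8^{957} ≡ 8^{37} ≡ 3 (mod 47)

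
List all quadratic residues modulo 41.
Quadratic residues modulo 41: {1, 2, 4, 5, 8, 9, 10, 16, 18, 20, 21, 23, 25, 31, 32, 33, 36, 37, 39, 40}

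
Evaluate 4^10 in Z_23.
By repeated squaring mod 23: 4^{1}≡4, 4^{2}≡16, 4^{4}≡3, 4^{8}≡9. Then 4^{10} = 4^{8+2} ≡ 9 × 16 ≡ 6 mod 23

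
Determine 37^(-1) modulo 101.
Since 101 is prime, by Fermat 37^(-1) ≡ 37^{99} ≡ 71 (mod 101). Verify: 37 × 71 = 2627 ≡ 1 (mod 101)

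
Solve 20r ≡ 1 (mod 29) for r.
Since 29 is prime, by Fermat 20^(-1) ≡ 20^{27} ≡ 16 (mod 29). Verify: 20 × 16 = 320 ≡ 1 (mod 29)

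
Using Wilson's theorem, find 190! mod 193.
(192)! = (190)! × (191) × (192) ≡ -1 mod 193. So (190)! ≡ -1 × [(192)(191)]^(-1) ≡ 96 mod 193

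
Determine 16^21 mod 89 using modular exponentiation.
By repeated squaring (mod 89): 16^{1}≡16, 16^{2}≡78, 16^{4}≡32, 16^{8}≡45, 16^{16}≡67. Then 16^{21} = 16^{16+4+1} ≡ 67 × 32 × 16 ≡ 39 (mod 89)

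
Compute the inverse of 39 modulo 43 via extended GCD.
Extended GCD: 39(-11) + 43(10) = 1. So 39^(-1) ≡ -11 ≡ 32 mod 43. Verify: 39 × 32 = 1248 ≡ 1 mod 43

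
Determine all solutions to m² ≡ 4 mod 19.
The square roots of 4 mod 19 are 17 and 2. Verify: 17² = 289 ≡ 4 mod 19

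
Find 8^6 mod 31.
By repeated squaring mod 31: 8^{1}≡8, 8^{2}≡2, 8^{4}≡4. Then 8^{6} = 8^{4+2} ≡ 4 × 2 ≡ 8 mod 31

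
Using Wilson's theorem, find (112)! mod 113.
By Wilson's theorem, (112)! ≡ -1 ≡ 112 (mod 113)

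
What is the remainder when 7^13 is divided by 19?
By repeated squaring (mod 19): 7^{1}≡7, 7^{2}≡11, 7^{4}≡7, 7^{8}≡11. Then 7^{13} = 7^{8+4+1} ≡ 11 × 7 × 7 ≡ 7 (mod 19)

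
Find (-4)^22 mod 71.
By repeated squaring mod 71: (-4)^{1}≡67, (-4)^{2}≡16, (-4)^{4}≡43, (-4)^{8}≡3, (-4)^{16}≡9. Then (-4)^{22} = (-4)^{16+4+2} ≡ 9 × 43 × 16 ≡ 15 mod 71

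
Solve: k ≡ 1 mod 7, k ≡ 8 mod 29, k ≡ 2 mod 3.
M = 7 × 29 × 3 = 609. M₁ = 87, y₁ ≡ 5 mod 7. M₂ = 21, y₂ ≡ 18 mod 29. M₃ = 203, y₃ ≡ 2 mod 3. k = 1×87×5 + 8×21×18 + 2×203×2 ≡ 8 mod 609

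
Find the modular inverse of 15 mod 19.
Since 19 is prime, by Fermat 15^(-1) ≡ 15^{17} ≡ 14 (mod 19). Verify: 15 × 14 = 210 ≡ 1 (mod 19)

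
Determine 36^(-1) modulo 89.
Since 89 is prime, by Fermat 36^(-1) ≡ 36^{87} ≡ 47 mod 89. Verify: 36 × 47 = 1692 ≡ 1 mod 89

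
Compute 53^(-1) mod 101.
Since 101 is prime, by Fermat 53^(-1) ≡ 53^{99} ≡ 61 mod 101. Verify: 53 × 61 = 3233 ≡ 1 mod 101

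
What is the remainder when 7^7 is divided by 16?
By repeated squaring mod 16: 7^{1}≡7, 7^{2}≡1, 7^{4}≡1. Then 7^{7} = 7^{4+2+1} ≡ 1 × 1 × 7 ≡ 7 mod 16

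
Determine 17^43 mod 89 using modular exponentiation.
By repeated squaring mod 89: 17^{1}≡17, 17^{2}≡22, 17^{4}≡39, 17^{8}≡8, 17^{16}≡64, 17^{32}≡2. Then 17^{43} = 17^{32+8+2+1} ≡ 2 × 8 × 22 × 17 ≡ 21 mod 89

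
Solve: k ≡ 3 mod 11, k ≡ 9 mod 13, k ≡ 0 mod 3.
M = 11 × 13 × 3 = 429. M₁ = 39, y₁ ≡ 2 mod 11. M₂ = 33, y₂ ≡ 2 mod 13. M₃ = 143, y₃ ≡ 2 mod 3. k = 3×39×2 + 9×33×2 + 0×143×2 ≡ 399 mod 429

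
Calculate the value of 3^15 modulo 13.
Using Fermat: 3^{12} ≡ 1 mod 13. 15 ≡ 3 mod 12. So 3^{15} ≡ 3^{3} ≡ 1 mod 13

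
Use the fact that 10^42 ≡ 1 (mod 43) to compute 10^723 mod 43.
By Fermat: 10^{42} ≡ 1 (mod 43). 723 ≡ 9 (mod 42). So 10^{723} ≡ 10^{9} ≡ 41 (mod 43)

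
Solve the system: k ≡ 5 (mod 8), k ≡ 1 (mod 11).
M = 8 × 11 = 88. M₁ = 11, y₁ ≡ 3 (mod 8). M₂ = 8, y₂ ≡ 7 (mod 11). k = 5×11×3 + 1×8×7 ≡ 45 (mod 88)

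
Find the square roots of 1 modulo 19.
The square roots of 1 mod 19 are 1 and 18. Verify: 1² = 1 ≡ 1 mod 19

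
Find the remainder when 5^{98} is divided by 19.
By Fermat: 5^{18} ≡ 1 (mod 19). 98 = 5×18 + 8. So 5^{98} ≡ 5^{8} ≡ 4 (mod 19)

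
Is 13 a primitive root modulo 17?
13^{4} ≡ 1 mod 17 and 4 < 16, so ord_17(13) = 4 ≠ 16 and 13 is not a primitive root.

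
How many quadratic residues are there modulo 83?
The squaring map on Z_83* is 2-to-1, so there are (82)/2 = 41 QRs.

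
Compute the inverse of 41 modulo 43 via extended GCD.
Extended GCD: 41(21) + 43(-20) = 1. So 41^(-1) ≡ 21 mod 43. Verify: 41 × 21 = 861 ≡ 1 mod 43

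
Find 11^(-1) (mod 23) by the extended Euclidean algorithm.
Extended GCD: 11(-2) + 23(1) = 1. So 11^(-1) ≡ -2 ≡ 21 (mod 23). Verify: 11 × 21 = 231 ≡ 1 (mod 23)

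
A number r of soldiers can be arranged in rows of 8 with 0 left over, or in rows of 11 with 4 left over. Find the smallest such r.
M = 8 × 11 = 88. M₁ = 11, y₁ ≡ 3 (mod 8). M₂ = 8, y₂ ≡ 7 (mod 11). r = 0×11×3 + 4×8×7 ≡ 48 (mod 88)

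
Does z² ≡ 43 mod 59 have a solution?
By Euler's criterion: 43^{29} ≡ 58 mod 59. Since this equals -1 (≡ 58), 43 is not a QR.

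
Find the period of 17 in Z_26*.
Powers of 17 mod 26: 17^1≡17, 17^2≡3, 17^3≡25, 17^4≡9, 17^5≡23, 17^6≡1. So the order of 17 is 6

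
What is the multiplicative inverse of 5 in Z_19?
Since 19 is prime, by Fermat 5^(-1) ≡ 5^{17} ≡ 4 mod 19. Verify: 5 × 4 = 20 ≡ 1 mod 19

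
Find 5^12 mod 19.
By repeated squaring mod 19: 5^{1}≡5, 5^{2}≡6, 5^{4}≡17, 5^{8}≡4. Then 5^{12} = 5^{8+4} ≡ 4 × 17 ≡ 11 mod 19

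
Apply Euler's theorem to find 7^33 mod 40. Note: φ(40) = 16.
By Euler: 7^{16} ≡ 1 mod 40 since gcd(7, 40) = 1. 33 = 2×16 + 1. So 7^{33} ≡ 7^{1} ≡ 7 mod 40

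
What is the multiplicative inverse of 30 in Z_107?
Since 107 is prime, by Fermat 30^(-1) ≡ 30^{105} ≡ 25 mod 107. Verify: 30 × 25 = 750 ≡ 1 mod 107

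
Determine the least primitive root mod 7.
g = 3. For each prime q|6: 3^{3}≡6, 3^{2}≡2, none ≡ 1, so ord_7(3) = 6 and 3 is a primitive root.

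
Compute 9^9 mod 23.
By repeated squaring mod 23: 9^{1}≡9, 9^{2}≡12, 9^{4}≡6, 9^{8}≡13. Then 9^{9} = 9^{8+1} ≡ 13 × 9 ≡ 2 mod 23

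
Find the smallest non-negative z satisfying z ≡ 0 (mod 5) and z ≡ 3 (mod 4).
M = 5 × 4 = 20. M₁ = 4, y₁ ≡ 4 (mod 5). M₂ = 5, y₂ ≡ 1 (mod 4). z = 0×4×4 + 3×5×1 ≡ 15 (mod 20)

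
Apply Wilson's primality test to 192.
(191)! mod 192 = 0. Since 0 ≢ -1 (mod 192), 192 is not prime.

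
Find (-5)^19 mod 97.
By repeated squaring mod 97: (-5)^{1}≡92, (-5)^{2}≡25, (-5)^{4}≡43, (-5)^{8}≡6, (-5)^{16}≡36. Then (-5)^{19} = (-5)^{16+2+1} ≡ 36 × 25 × 92 ≡ 59 mod 97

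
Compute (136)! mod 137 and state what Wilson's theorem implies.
(136)! mod 137 = 136. Since this equals -1 (mod 137), Wilson confirms 137 is prime.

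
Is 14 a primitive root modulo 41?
14^{8} ≡ 1 (mod 41) and 8 < 40, so ord_41(14) = 8 ≠ 40 and 14 is not a primitive root.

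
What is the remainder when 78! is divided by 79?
By Wilson's theorem, (78)! ≡ -1 ≡ 78 mod 79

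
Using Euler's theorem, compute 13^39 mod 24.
By Euler: 13^{8} ≡ 1 (mod 24) since gcd(13, 24) = 1. 39 = 4×8 + 7. So 13^{39} ≡ 13^{7} ≡ 13 (mod 24)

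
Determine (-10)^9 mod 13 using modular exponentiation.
By repeated squaring mod 13: (-10)^{1}≡3, (-10)^{2}≡9, (-10)^{4}≡3, (-10)^{8}≡9. Then (-10)^{9} = (-10)^{8+1} ≡ 9 × 3 ≡ 1 mod 13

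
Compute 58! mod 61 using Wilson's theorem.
(60)! = (58)! × (59) × (60) ≡ -1 mod 61. So (58)! ≡ -1 × [(60)(59)]^(-1) ≡ 30 mod 61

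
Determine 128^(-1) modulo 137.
Since 137 is prime, by Fermat 128^(-1) ≡ 128^{135} ≡ 76 mod 137. Verify: 128 × 76 = 9728 ≡ 1 mod 137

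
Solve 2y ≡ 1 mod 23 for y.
Since 23 is prime, by Fermat 2^(-1) ≡ 2^{21} ≡ 12 mod 23. Verify: 2 × 12 = 24 ≡ 1 mod 23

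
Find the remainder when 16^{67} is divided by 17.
By Fermat: 16^{16} ≡ 1 mod 17. 67 = 4×16 + 3. So 16^{67} ≡ 16^{3} ≡ 16 mod 17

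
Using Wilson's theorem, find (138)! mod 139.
By Wilson's theorem, (138)! ≡ -1 ≡ 138 mod 139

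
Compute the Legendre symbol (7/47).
(7/47) = 7^{23} mod 47 = 1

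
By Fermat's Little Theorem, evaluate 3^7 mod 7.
By Fermat: 3^{6} ≡ 1 mod 7. So 3^{7} = 3^{6} · 3^{1} ≡ 3^{1} ≡ 3 mod 7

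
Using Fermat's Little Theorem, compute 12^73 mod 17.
By Fermat: 12^{16} ≡ 1 mod 17. 73 = 4×16 + 9. So 12^{73} ≡ 12^{9} ≡ 5 mod 17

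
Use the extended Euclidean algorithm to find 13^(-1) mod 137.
Extended GCD: 13(-21) + 137(2) = 1. So 13^(-1) ≡ -21 ≡ 116 mod 137. Verify: 13 × 116 = 1508 ≡ 1 mod 137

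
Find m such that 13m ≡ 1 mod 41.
Since 41 is prime, by Fermat 13^(-1) ≡ 13^{39} ≡ 19 mod 41. Verify: 13 × 19 = 247 ≡ 1 mod 41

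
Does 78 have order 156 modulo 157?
78^{52} ≡ 1 (mod 157) and 52 < 156, so ord_157(78) = 52 ≠ 156 and 78 is not a primitive root.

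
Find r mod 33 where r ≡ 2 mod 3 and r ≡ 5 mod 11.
M = 3 × 11 = 33. M₁ = 11, y₁ ≡ 2 mod 3. M₂ = 3, y₂ ≡ 4 mod 11. r = 2×11×2 + 5×3×4 ≡ 5 mod 33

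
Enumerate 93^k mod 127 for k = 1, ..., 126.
93^1, 93^2, ..., 93^{126} mod 127: [93, 13, 66, 42, 96, 38, 105, 113, 95, 72, 92, 47, 53, 103, 54, 69, 67, 8, 109, 104, 20, 82, 6, 50, 78, 15, 125, 68, 101, 122, 43, 62, 51, 44, 28, 64, 110, 70, 33, 21, 48, 19, 116, 120, 111, 36, 46, 87, 90, 115, 27, 98, 97, 4, 118, 52, 10, 41, 3, 25, 39, 71, 126, 34, 114, 61, 85, 31, 89, 22, 14, 32, 55, 35, 80, 74, 24, 73, 58, 60, 119, 18, 23, 107, 45, 121, 77, 49, 112, 2, 59, 26, 5, 84, 65, 76, 83, 99, 63, 17, 57, 94, 106, 79, 108, 11, 7, 16, 91, 81, 40, 37, 12, 100, 29, 30, 123, 9, 75, 117, 86, 124, 102, 88, 56, 1]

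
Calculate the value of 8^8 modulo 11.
By repeated squaring mod 11: 8^{1}≡8, 8^{2}≡9, 8^{4}≡4, 8^{8}≡5. So 8^{8} ≡ 5 mod 11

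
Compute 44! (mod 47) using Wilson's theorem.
(46)! = (44)! × (45) × (46) ≡ -1 (mod 47). So (44)! ≡ -1 × [(46)(45)]^(-1) ≡ 23 (mod 47)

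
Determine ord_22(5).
Powers of 5 mod 22: 5^1≡5, 5^2≡3, 5^3≡15, 5^4≡9, 5^5≡1. Order = 5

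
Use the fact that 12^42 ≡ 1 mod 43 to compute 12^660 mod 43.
By Fermat: 12^{42} ≡ 1 mod 43. 660 ≡ 30 mod 42. So 12^{660} ≡ 12^{30} ≡ 4 mod 43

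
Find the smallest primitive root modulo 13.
g = 2. For each prime q|12: 2^{6}≡12, 2^{4}≡3, none ≡ 1, so ord_13(2) = 12 and 2 is a primitive root.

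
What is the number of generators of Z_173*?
There are φ(173-1) = φ(172) = 84 primitive roots modulo 173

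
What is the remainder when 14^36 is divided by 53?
By repeated squaring (mod 53): 14^{1}≡14, 14^{2}≡37, 14^{4}≡44, 14^{8}≡28, 14^{16}≡42, 14^{32}≡15. Then 14^{36} = 14^{32+4} ≡ 15 × 44 ≡ 24 (mod 53)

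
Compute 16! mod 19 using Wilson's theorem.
(18)! = (16)! × (17) × (18) ≡ -1 mod 19. So (16)! ≡ -1 × [(18)(17)]^(-1) ≡ 9 mod 19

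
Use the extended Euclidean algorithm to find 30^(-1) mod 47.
Extended GCD: 30(11) + 47(-7) = 1. So 30^(-1) ≡ 11 mod 47. Verify: 30 × 11 = 330 ≡ 1 mod 47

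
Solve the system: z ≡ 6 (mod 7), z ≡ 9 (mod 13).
M = 7 × 13 = 91. M₁ = 13, y₁ ≡ 6 (mod 7). M₂ = 7, y₂ ≡ 2 (mod 13). z = 6×13×6 + 9×7×2 ≡ 48 (mod 91)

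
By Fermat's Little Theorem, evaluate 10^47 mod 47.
By Fermat: 10^{46} ≡ 1 mod 47. So 10^{47} = 10^{46} · 10^{1} ≡ 10^{1} ≡ 10 mod 47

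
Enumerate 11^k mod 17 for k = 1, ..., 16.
11^1, 11^2, ..., 11^{16} mod 17: [11, 2, 5, 4, 10, 8, 3, 16, 6, 15, 12, 13, 7, 9, 14, 1]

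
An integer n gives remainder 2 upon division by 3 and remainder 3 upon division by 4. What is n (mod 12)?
M = 3 × 4 = 12. M₁ = 4, y₁ ≡ 1 (mod 3). M₂ = 3, y₂ ≡ 3 (mod 4). n = 2×4×1 + 3×3×3 ≡ 11 (mod 12)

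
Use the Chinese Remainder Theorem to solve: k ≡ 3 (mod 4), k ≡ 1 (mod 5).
M = 4 × 5 = 20. M₁ = 5, y₁ ≡ 1 (mod 4). M₂ = 4, y₂ ≡ 4 (mod 5). k = 3×5×1 + 1×4×4 ≡ 11 (mod 20)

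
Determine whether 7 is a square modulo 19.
By Euler's criterion: 7^{9} ≡ 1 (mod 19). Since this equals 1, 7 is a QR.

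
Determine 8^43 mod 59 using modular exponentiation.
By repeated squaring mod 59: 8^{1}≡8, 8^{2}≡5, 8^{4}≡25, 8^{8}≡35, 8^{16}≡45, 8^{32}≡19. Then 8^{43} = 8^{32+8+2+1} ≡ 19 × 35 × 5 × 8 ≡ 50 mod 59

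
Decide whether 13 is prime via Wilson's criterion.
(12)! mod 13 = 12. Since 12 ≡ -1 mod 13, 13 is prime.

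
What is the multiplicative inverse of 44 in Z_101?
Since 101 is prime, by Fermat 44^(-1) ≡ 44^{99} ≡ 62 mod 101. Verify: 44 × 62 = 2728 ≡ 1 mod 101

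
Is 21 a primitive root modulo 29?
ord_29(21) divides 28. For each prime q|28: 21^{14}≡28, 21^{4}≡7, none ≡ 1. So 21 has order 28 and is a primitive root mod 29.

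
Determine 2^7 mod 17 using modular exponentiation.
By repeated squaring (mod 17): 2^{1}≡2, 2^{2}≡4, 2^{4}≡16. Then 2^{7} = 2^{4+2+1} ≡ 16 × 4 × 2 ≡ 9 (mod 17)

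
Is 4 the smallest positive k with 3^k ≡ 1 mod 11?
Powers of 3 mod 11: 3^1≡3, 3^2≡9, 3^3≡5, 3^4≡4, 3^5≡1. 3^4≡4≢1, so ord ≠ 4. No, the actual order is 5.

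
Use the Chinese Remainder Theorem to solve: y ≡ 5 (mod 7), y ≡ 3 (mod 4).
M = 7 × 4 = 28. M₁ = 4, y₁ ≡ 2 (mod 7). M₂ = 7, y₂ ≡ 3 (mod 4). y = 5×4×2 + 3×7×3 ≡ 19 (mod 28)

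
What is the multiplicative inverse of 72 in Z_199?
Since 199 is prime, by Fermat 72^(-1) ≡ 72^{197} ≡ 47 (mod 199). Verify: 72 × 47 = 3384 ≡ 1 (mod 199)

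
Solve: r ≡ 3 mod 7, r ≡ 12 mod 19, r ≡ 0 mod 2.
M = 7 × 19 × 2 = 266. M₁ = 38, y₁ ≡ 5 mod 7. M₂ = 14, y₂ ≡ 15 mod 19. M₃ = 133, y₃ ≡ 1 mod 2. r = 3×38×5 + 12×14×15 + 0×133×1 ≡ 164 mod 266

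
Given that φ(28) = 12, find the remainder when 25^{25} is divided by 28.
By Euler: 25^{12} ≡ 1 mod 28 since gcd(25, 28) = 1. 25 = 2×12 + 1. So 25^{25} ≡ 25^{1} ≡ 25 mod 28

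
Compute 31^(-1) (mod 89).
Since 89 is prime, by Fermat 31^(-1) ≡ 31^{87} ≡ 23 (mod 89). Verify: 31 × 23 = 713 ≡ 1 (mod 89)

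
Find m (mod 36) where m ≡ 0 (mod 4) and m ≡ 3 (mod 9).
M = 4 × 9 = 36. M₁ = 9, y₁ ≡ 1 (mod 4). M₂ = 4, y₂ ≡ 7 (mod 9). m = 0×9×1 + 3×4×7 ≡ 12 (mod 36)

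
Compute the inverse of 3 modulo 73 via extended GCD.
Extended GCD: 3(-24) + 73(1) = 1. So 3^(-1) ≡ -24 ≡ 49 mod 73. Verify: 3 × 49 = 147 ≡ 1 mod 73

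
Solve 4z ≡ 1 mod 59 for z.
Since 59 is prime, by Fermat 4^(-1) ≡ 4^{57} ≡ 15 mod 59. Verify: 4 × 15 = 60 ≡ 1 mod 59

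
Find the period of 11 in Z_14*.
Powers of 11 mod 14: 11^1≡11, 11^2≡9, 11^3≡1. So the order of 11 is 3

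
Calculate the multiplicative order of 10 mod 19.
Powers of 10 mod 19: 10^1≡10, 10^2≡5, 10^3≡12, 10^4≡6, 10^5≡3, 10^6≡11, 10^7≡15, 10^8≡17, 10^9≡18, 10^10≡9, 10^11≡14, 10^12≡7, 10^13≡13, 10^14≡16, 10^15≡8, 10^16≡4, 10^17≡2, 10^18≡1. Order = 18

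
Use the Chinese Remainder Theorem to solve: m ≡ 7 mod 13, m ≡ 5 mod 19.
M = 13 × 19 = 247. M₁ = 19, y₁ ≡ 11 mod 13. M₂ = 13, y₂ ≡ 3 mod 19. m = 7×19×11 + 5×13×3 ≡ 176 mod 247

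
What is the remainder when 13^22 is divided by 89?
By repeated squaring (mod 89): 13^{1}≡13, 13^{2}≡80, 13^{4}≡81, 13^{8}≡64, 13^{16}≡2. Then 13^{22} = 13^{16+4+2} ≡ 2 × 81 × 80 ≡ 55 (mod 89)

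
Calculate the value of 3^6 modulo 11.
By repeated squaring mod 11: 3^{1}≡3, 3^{2}≡9, 3^{4}≡4. Then 3^{6} = 3^{4+2} ≡ 4 × 9 ≡ 3 mod 11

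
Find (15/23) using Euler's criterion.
(15/23) = 15^{11} mod 23 = -1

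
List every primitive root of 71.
There are φ(70) = 24 primitive roots mod 71: {7, 11, 13, 21, 22, 28, 31, 33, 35, 42, 44, 47, 52, 53, 55, 56, 59, 61, 62, 63, 65, 67, 68, 69}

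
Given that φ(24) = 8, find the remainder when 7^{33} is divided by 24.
By Euler: 7^{8} ≡ 1 mod 24 since gcd(7, 24) = 1. 33 = 4×8 + 1. So 7^{33} ≡ 7^{1} ≡ 7 mod 24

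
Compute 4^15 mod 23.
By repeated squaring (mod 23): 4^{1}≡4, 4^{2}≡16, 4^{4}≡3, 4^{8}≡9. Then 4^{15} = 4^{8+4+2+1} ≡ 9 × 3 × 16 × 4 ≡ 3 (mod 23)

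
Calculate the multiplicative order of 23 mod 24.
Powers of 23 mod 24: 23^1≡23, 23^2≡1. ord_24(23) = 2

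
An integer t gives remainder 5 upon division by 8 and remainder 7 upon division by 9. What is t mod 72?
M = 8 × 9 = 72. M₁ = 9, y₁ ≡ 1 mod 8. M₂ = 8, y₂ ≡ 8 mod 9. t = 5×9×1 + 7×8×8 ≡ 61 mod 72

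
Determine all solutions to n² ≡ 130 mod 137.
The square roots of 130 mod 137 are 104 and 33. Verify: 104² = 10816 ≡ 130 mod 137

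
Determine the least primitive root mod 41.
g = 6. Powers: [6, 36, 11, 25, 27, 39, 29, 10, ...] generates all 40 non-zero residues.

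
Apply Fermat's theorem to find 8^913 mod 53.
By Fermat: 8^{52} ≡ 1 mod 53. 913 ≡ 29 mod 52. So 8^{913} ≡ 8^{29} ≡ 18 mod 53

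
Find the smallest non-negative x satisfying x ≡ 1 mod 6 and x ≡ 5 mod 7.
M = 6 × 7 = 42. M₁ = 7, y₁ ≡ 1 mod 6. M₂ = 6, y₂ ≡ 6 mod 7. x = 1×7×1 + 5×6×6 ≡ 19 mod 42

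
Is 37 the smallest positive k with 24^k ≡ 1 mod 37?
Powers of 24 mod 37: 24^1≡24, 24^2≡21, 24^3≡23, 24^4≡34, 24^5≡2, 24^6≡11, 24^7≡5, 24^8≡9, 24^9≡31, 24^10≡4, 24^11≡22, 24^12≡10, 24^13≡18, 24^14≡25, 24^15≡8, 24^16≡7, 24^17≡20, 24^18≡36, 24^19≡13, 24^20≡16, 24^21≡14, 24^22≡3, 24^23≡35, 24^24≡26, 24^25≡32, 24^26≡28, 24^27≡6, 24^28≡33, 24^29≡15, 24^30≡27, 24^31≡19, 24^32≡12, 24^33≡29, 24^34≡30, 24^35≡17, 24^36≡1. Already 24^36≡1, so the order is 36 < 37. No, the actual order is 36.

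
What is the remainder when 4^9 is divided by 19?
By repeated squaring (mod 19): 4^{1}≡4, 4^{2}≡16, 4^{4}≡9, 4^{8}≡5. Then 4^{9} = 4^{8+1} ≡ 5 × 4 ≡ 1 (mod 19)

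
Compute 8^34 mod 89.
By repeated squaring (mod 89): 8^{1}≡8, 8^{2}≡64, 8^{4}≡2, 8^{8}≡4, 8^{16}≡16, 8^{32}≡78. Then 8^{34} = 8^{32+2} ≡ 78 × 64 ≡ 8 (mod 89)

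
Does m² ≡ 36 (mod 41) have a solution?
By Euler's criterion: 36^{20} ≡ 1 (mod 41). Since this equals 1, 36 is a QR.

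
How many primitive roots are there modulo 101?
A prime p has φ(p-1) primitive roots; here φ(100) = 40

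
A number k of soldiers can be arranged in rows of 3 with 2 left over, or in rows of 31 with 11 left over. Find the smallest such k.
M = 3 × 31 = 93. M₁ = 31, y₁ ≡ 1 mod 3. M₂ = 3, y₂ ≡ 21 mod 31. k = 2×31×1 + 11×3×21 ≡ 11 mod 93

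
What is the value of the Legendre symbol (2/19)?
(2/19) = 2^{9} mod 19 = -1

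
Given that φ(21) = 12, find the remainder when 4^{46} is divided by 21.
By Euler: 4^{12} ≡ 1 (mod 21) since gcd(4, 21) = 1. 46 = 3×12 + 10. So 4^{46} ≡ 4^{10} ≡ 4 (mod 21)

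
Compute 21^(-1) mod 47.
Since 47 is prime, by Fermat 21^(-1) ≡ 21^{45} ≡ 9 mod 47. Verify: 21 × 9 = 189 ≡ 1 mod 47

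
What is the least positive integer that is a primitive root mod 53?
g = 2. For each prime q|52: 2^{26}≡52, 2^{4}≡16, none ≡ 1, so ord_53(2) = 52 and 2 is a primitive root.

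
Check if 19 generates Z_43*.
ord_43(19) divides 42. For each prime q|42: 19^{21}≡42, 19^{14}≡36, 19^{6}≡11, none ≡ 1. So 19 has order 42 and is a primitive root mod 43.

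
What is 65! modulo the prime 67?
(66)! = (65)! × (66) ≡ -1 mod 67. So (65)! ≡ -1 × (66)^(-1) ≡ (-1)×(-1) = 1 mod 67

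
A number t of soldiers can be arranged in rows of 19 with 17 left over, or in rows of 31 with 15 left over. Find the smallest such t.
M = 19 × 31 = 589. M₁ = 31, y₁ ≡ 8 mod 19. M₂ = 19, y₂ ≡ 18 mod 31. t = 17×31×8 + 15×19×18 ≡ 511 mod 589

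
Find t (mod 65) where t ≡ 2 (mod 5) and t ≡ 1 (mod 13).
M = 5 × 13 = 65. M₁ = 13, y₁ ≡ 2 (mod 5). M₂ = 5, y₂ ≡ 8 (mod 13). t = 2×13×2 + 1×5×8 ≡ 27 (mod 65)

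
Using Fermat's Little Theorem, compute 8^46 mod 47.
By Fermat's Little Theorem, 8^{46} ≡ 1 mod 47 since 47 is prime and gcd(8, 47) = 1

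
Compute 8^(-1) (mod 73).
Since 73 is prime, by Fermat 8^(-1) ≡ 8^{71} ≡ 64 (mod 73). Verify: 8 × 64 = 512 ≡ 1 (mod 73)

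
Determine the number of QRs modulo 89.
For prime 89, there are (p-1)/2 = (89-1)/2 = 44 quadratic residues (excluding 0).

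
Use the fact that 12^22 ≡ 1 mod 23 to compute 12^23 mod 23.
By Fermat: 12^{22} ≡ 1 mod 23. So 12^{23} = 12^{22} · 12^{1} ≡ 12^{1} ≡ 12 mod 23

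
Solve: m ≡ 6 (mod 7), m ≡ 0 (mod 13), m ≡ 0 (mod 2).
M = 7 × 13 × 2 = 182. M₁ = 26, y₁ ≡ 3 (mod 7). M₂ = 14, y₂ ≡ 1 (mod 13). M₃ = 91, y₃ ≡ 1 (mod 2). m = 6×26×3 + 0×14×1 + 0×91×1 ≡ 104 (mod 182)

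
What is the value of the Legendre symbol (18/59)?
(18/59) = 18^{29} mod 59 = -1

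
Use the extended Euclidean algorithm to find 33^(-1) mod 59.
Extended GCD: 33(-25) + 59(14) = 1. So 33^(-1) ≡ -25 ≡ 34 mod 59. Verify: 33 × 34 = 1122 ≡ 1 mod 59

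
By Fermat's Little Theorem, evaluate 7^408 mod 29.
By Fermat: 7^{28} ≡ 1 (mod 29). 408 ≡ 16 (mod 28). So 7^{408} ≡ 7^{16} ≡ 20 (mod 29)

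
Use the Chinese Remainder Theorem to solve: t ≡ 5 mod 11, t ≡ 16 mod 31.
M = 11 × 31 = 341. M₁ = 31, y₁ ≡ 5 mod 11. M₂ = 11, y₂ ≡ 17 mod 31. t = 5×31×5 + 16×11×17 ≡ 16 mod 341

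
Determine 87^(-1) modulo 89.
Since 89 is prime, by Fermat 87^(-1) ≡ 87^{87} ≡ 44 mod 89. Verify: 87 × 44 = 3828 ≡ 1 mod 89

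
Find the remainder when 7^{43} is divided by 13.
By Fermat: 7^{12} ≡ 1 mod 13. 43 = 3×12 + 7. So 7^{43} ≡ 7^{7} ≡ 6 mod 13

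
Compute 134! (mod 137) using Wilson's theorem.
(136)! = (134)! × (135) × (136) ≡ -1 (mod 137). So (134)! ≡ -1 × [(136)(135)]^(-1) ≡ 68 (mod 137)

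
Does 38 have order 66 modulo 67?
38^{6} ≡ 1 (mod 67) and 6 < 66, so ord_67(38) = 6 ≠ 66 and 38 is not a primitive root.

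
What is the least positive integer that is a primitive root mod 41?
g = 6. For each prime q|40: 6^{20}≡40, 6^{8}≡10, none ≡ 1, so ord_41(6) = 40 and 6 is a primitive root.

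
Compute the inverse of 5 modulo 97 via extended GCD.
Extended GCD: 5(39) + 97(-2) = 1. So 5^(-1) ≡ 39 (mod 97). Verify: 5 × 39 = 195 ≡ 1 (mod 97)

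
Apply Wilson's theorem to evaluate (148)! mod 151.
(150)! = (148)! × (149) × (150) ≡ -1 (mod 151). So (148)! ≡ -1 × [(150)(149)]^(-1) ≡ 75 (mod 151)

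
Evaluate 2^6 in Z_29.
By repeated squaring mod 29: 2^{1}≡2, 2^{2}≡4, 2^{4}≡16. Then 2^{6} = 2^{4+2} ≡ 16 × 4 ≡ 6 mod 29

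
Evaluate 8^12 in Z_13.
Using Fermat: 8^{12} ≡ 1 mod 13. 12 ≡ 0 mod 12. So 8^{12} ≡ 8^{0} ≡ 1 mod 13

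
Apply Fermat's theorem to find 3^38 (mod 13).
By Fermat: 3^{12} ≡ 1 (mod 13). 38 = 3×12 + 2. So 3^{38} ≡ 3^{2} ≡ 9 (mod 13)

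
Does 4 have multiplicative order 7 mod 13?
Powers of 4 mod 13: 4^1≡4, 4^2≡3, 4^3≡12, 4^4≡9, 4^5≡10, 4^6≡1. Already 4^6≡1, so the order is 6 < 7. No, the actual order is 6.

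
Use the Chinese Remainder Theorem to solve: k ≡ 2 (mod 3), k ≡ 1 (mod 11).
M = 3 × 11 = 33. M₁ = 11, y₁ ≡ 2 (mod 3). M₂ = 3, y₂ ≡ 4 (mod 11). k = 2×11×2 + 1×3×4 ≡ 23 (mod 33)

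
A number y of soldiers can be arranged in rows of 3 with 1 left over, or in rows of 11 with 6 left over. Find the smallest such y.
M = 3 × 11 = 33. M₁ = 11, y₁ ≡ 2 (mod 3). M₂ = 3, y₂ ≡ 4 (mod 11). y = 1×11×2 + 6×3×4 ≡ 28 (mod 33)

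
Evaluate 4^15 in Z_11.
Using Fermat: 4^{10} ≡ 1 mod 11. 15 ≡ 5 mod 10. So 4^{15} ≡ 4^{5} ≡ 1 mod 11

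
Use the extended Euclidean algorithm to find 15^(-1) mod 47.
Extended GCD: 15(22) + 47(-7) = 1. So 15^(-1) ≡ 22 mod 47. Verify: 15 × 22 = 330 ≡ 1 mod 47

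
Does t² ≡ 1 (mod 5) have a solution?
By Euler's criterion: 1^{2} ≡ 1 (mod 5). Since this equals 1, 1 is a QR.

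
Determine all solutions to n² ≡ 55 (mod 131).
The square roots of 55 mod 131 are 102 and 29. Verify: 102² = 10404 ≡ 55 (mod 131)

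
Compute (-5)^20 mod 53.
By repeated squaring (mod 53): (-5)^{1}≡48, (-5)^{2}≡25, (-5)^{4}≡42, (-5)^{8}≡15, (-5)^{16}≡13. Then (-5)^{20} = (-5)^{16+4} ≡ 13 × 42 ≡ 16 (mod 53)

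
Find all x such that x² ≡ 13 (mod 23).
The square roots of 13 mod 23 are 6 and 17. Verify: 6² = 36 ≡ 13 (mod 23)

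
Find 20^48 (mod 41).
Using Fermat: 20^{40} ≡ 1 (mod 41). 48 ≡ 8 (mod 40). So 20^{48} ≡ 20^{8} ≡ 37 (mod 41)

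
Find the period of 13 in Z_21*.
Powers of 13 mod 21: 13^1≡13, 13^2≡1. ord_21(13) = 2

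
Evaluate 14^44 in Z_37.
Using Fermat: 14^{36} ≡ 1 mod 37. 44 ≡ 8 mod 36. So 14^{44} ≡ 14^{8} ≡ 26 mod 37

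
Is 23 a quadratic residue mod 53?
By Euler's criterion: 23^{26} ≡ 52 mod 53. Since this equals -1 (≡ 52), 23 is not a QR.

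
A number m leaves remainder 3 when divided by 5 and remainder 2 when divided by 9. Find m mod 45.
M = 5 × 9 = 45. M₁ = 9, y₁ ≡ 4 mod 5. M₂ = 5, y₂ ≡ 2 mod 9. m = 3×9×4 + 2×5×2 ≡ 38 mod 45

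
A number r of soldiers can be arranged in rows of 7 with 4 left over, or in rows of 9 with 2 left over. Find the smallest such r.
M = 7 × 9 = 63. M₁ = 9, y₁ ≡ 4 (mod 7). M₂ = 7, y₂ ≡ 4 (mod 9). r = 4×9×4 + 2×7×4 ≡ 11 (mod 63)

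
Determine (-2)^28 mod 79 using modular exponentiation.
By repeated squaring (mod 79): (-2)^{1}≡77, (-2)^{2}≡4, (-2)^{4}≡16, (-2)^{8}≡19, (-2)^{16}≡45. Then (-2)^{28} = (-2)^{16+8+4} ≡ 45 × 19 × 16 ≡ 13 (mod 79)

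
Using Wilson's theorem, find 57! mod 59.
(58)! = (57)! × (58) ≡ -1 (mod 59). So (57)! ≡ -1 × (58)^(-1) ≡ (-1)×(-1) = 1 (mod 59)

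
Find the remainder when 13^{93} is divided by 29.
By Fermat: 13^{28} ≡ 1 (mod 29). 93 = 3×28 + 9. So 13^{93} ≡ 13^{9} ≡ 5 (mod 29)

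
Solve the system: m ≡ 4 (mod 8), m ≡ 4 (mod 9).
M = 8 × 9 = 72. M₁ = 9, y₁ ≡ 1 (mod 8). M₂ = 8, y₂ ≡ 8 (mod 9). m = 4×9×1 + 4×8×8 ≡ 4 (mod 72)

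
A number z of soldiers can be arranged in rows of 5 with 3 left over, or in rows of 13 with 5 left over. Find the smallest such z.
M = 5 × 13 = 65. M₁ = 13, y₁ ≡ 2 mod 5. M₂ = 5, y₂ ≡ 8 mod 13. z = 3×13×2 + 5×5×8 ≡ 18 mod 65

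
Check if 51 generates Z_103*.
ord_103(51) divides 102. For each prime q|102: 51^{51}≡102, 51^{34}≡56, 51^{6}≡66, none ≡ 1. So 51 has order 102 and is a primitive root mod 103.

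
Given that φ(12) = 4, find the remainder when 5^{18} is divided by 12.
By Euler: 5^{4} ≡ 1 (mod 12) since gcd(5, 12) = 1. 18 = 4×4 + 2. So 5^{18} ≡ 5^{2} ≡ 1 (mod 12)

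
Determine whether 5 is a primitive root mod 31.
5^{3} ≡ 1 (mod 31) and 3 < 30, so ord_31(5) = 3 ≠ 30 and 5 is not a primitive root.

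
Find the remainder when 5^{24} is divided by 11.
By Fermat: 5^{10} ≡ 1 mod 11. 24 = 2×10 + 4. So 5^{24} ≡ 5^{4} ≡ 9 mod 11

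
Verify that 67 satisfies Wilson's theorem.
(66)! mod 67 = 66. Since this equals -1 mod 67, Wilson confirms 67 is prime.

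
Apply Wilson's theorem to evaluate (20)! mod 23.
(22)! = (20)! × (21) × (22) ≡ -1 (mod 23). So (20)! ≡ -1 × [(22)(21)]^(-1) ≡ 11 (mod 23)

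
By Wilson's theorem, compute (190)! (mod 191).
By Wilson's theorem, (190)! ≡ -1 ≡ 190 (mod 191)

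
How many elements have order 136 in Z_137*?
There are φ(137-1) = φ(136) = 64 primitive roots modulo 137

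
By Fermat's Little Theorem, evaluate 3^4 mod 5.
By Fermat's Little Theorem, 3^{4} ≡ 1 mod 5 since 5 is prime and gcd(3, 5) = 1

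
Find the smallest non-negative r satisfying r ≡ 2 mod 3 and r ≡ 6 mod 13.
M = 3 × 13 = 39. M₁ = 13, y₁ ≡ 1 mod 3. M₂ = 3, y₂ ≡ 9 mod 13. r = 2×13×1 + 6×3×9 ≡ 32 mod 39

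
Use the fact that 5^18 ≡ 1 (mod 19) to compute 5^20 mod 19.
By Fermat: 5^{18} ≡ 1 (mod 19). So 5^{20} = 5^{18} · 5^{2} ≡ 5^{2} ≡ 6 (mod 19)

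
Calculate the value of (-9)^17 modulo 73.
By repeated squaring (mod 73): (-9)^{1}≡64, (-9)^{2}≡8, (-9)^{4}≡64, (-9)^{8}≡8, (-9)^{16}≡64. Then (-9)^{17} = (-9)^{16+1} ≡ 64 × 64 ≡ 8 (mod 73)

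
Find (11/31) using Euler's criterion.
(11/31) = 11^{15} mod 31 = -1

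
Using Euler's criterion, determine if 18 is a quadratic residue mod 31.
By Euler's criterion: 18^{15} ≡ 1 (mod 31). Since this equals 1, 18 is a QR.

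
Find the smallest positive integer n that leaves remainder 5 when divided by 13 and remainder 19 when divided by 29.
M = 13 × 29 = 377. M₁ = 29, y₁ ≡ 9 (mod 13). M₂ = 13, y₂ ≡ 9 (mod 29). n = 5×29×9 + 19×13×9 ≡ 135 (mod 377)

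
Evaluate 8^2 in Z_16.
8^{2} = 64 ≡ 0 mod 16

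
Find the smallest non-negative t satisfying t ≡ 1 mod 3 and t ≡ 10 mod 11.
M = 3 × 11 = 33. M₁ = 11, y₁ ≡ 2 mod 3. M₂ = 3, y₂ ≡ 4 mod 11. t = 1×11×2 + 10×3×4 ≡ 10 mod 33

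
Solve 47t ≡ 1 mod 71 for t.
Since 71 is prime, by Fermat 47^(-1) ≡ 47^{69} ≡ 68 mod 71. Verify: 47 × 68 = 3196 ≡ 1 mod 71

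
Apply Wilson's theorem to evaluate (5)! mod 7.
(6)! = (5)! × (6) ≡ -1 mod 7. So (5)! ≡ -1 × (6)^(-1) ≡ (-1)×(-1) = 1 mod 7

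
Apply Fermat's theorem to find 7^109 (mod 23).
By Fermat: 7^{22} ≡ 1 (mod 23). 109 = 4×22 + 21. So 7^{109} ≡ 7^{21} ≡ 10 (mod 23)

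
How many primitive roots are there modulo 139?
There are φ(139-1) = φ(138) = 44 primitive roots modulo 139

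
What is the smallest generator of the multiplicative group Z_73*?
g = 5. For each prime q|72: 5^{36}≡72, 5^{24}≡8, none ≡ 1, so ord_73(5) = 72 and 5 is a primitive root.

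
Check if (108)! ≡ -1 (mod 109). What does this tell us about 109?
(108)! mod 109 = 108. Since this equals -1 (mod 109), Wilson confirms 109 is prime.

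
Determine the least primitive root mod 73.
g = 5. Powers: [5, 25, 52, 41, 59, 3, 15, 2, 10, ...] generates all 72 non-zero residues.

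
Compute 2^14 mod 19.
By repeated squaring (mod 19): 2^{1}≡2, 2^{2}≡4, 2^{4}≡16, 2^{8}≡9. Then 2^{14} = 2^{8+4+2} ≡ 9 × 16 × 4 ≡ 6 (mod 19)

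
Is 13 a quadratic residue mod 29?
By Euler's criterion: 13^{14} ≡ 1 mod 29. Since this equals 1, 13 is a QR.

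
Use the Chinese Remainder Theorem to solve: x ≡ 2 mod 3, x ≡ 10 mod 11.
M = 3 × 11 = 33. M₁ = 11, y₁ ≡ 2 mod 3. M₂ = 3, y₂ ≡ 4 mod 11. x = 2×11×2 + 10×3×4 ≡ 32 mod 33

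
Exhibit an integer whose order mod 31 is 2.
30 has order 2 mod 31 since 30^{2} ≡ 1 mod 31 and no smaller power works.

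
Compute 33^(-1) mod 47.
Since 47 is prime, by Fermat 33^(-1) ≡ 33^{45} ≡ 10 mod 47. Verify: 33 × 10 = 330 ≡ 1 mod 47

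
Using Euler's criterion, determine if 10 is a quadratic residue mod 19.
By Euler's criterion: 10^{9} ≡ 18 (mod 19). Since this equals -1 (≡ 18), 10 is not a QR.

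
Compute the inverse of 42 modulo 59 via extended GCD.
Extended GCD: 42(-7) + 59(5) = 1. So 42^(-1) ≡ -7 ≡ 52 mod 59. Verify: 42 × 52 = 2184 ≡ 1 mod 59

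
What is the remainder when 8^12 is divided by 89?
By repeated squaring (mod 89): 8^{1}≡8, 8^{2}≡64, 8^{4}≡2, 8^{8}≡4. Then 8^{12} = 8^{8+4} ≡ 4 × 2 ≡ 8 (mod 89)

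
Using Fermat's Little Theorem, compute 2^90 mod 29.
By Fermat: 2^{28} ≡ 1 (mod 29). 90 = 3×28 + 6. So 2^{90} ≡ 2^{6} ≡ 6 (mod 29)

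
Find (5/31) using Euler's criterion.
(5/31) = 5^{15} mod 31 = 1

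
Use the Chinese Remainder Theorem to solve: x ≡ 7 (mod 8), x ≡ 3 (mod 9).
M = 8 × 9 = 72. M₁ = 9, y₁ ≡ 1 (mod 8). M₂ = 8, y₂ ≡ 8 (mod 9). x = 7×9×1 + 3×8×8 ≡ 39 (mod 72)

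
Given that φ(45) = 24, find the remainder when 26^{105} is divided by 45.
By Euler: 26^{24} ≡ 1 (mod 45) since gcd(26, 45) = 1. 105 = 4×24 + 9. So 26^{105} ≡ 26^{9} ≡ 26 (mod 45)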